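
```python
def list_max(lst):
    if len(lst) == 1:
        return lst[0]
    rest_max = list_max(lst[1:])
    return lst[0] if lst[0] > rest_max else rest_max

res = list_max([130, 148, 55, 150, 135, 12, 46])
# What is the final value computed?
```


list_max([130, 148, 55, 150, 135, 12, 46])
= compare 130 with list_max([148, 55, 150, 135, 12, 46])
= compare 148 with list_max([55, 150, 135, 12, 46])
= compare 55 with list_max([150, 135, 12, 46])
= compare 150 with list_max([135, 12, 46])
= compare 135 with list_max([12, 46])
= compare 12 with list_max([46])
Base: list_max([46]) = 46
compare 12 with 46: max = 46
compare 135 with 46: max = 135
compare 150 with 135: max = 150
compare 55 with 150: max = 150
compare 148 with 150: max = 150
compare 130 with 150: max = 150
= 150


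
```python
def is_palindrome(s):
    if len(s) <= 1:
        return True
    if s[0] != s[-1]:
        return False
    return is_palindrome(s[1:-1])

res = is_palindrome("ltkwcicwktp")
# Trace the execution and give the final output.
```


is_palindrome("ltkwcicwktp")
"ltkwcicwktp": s[0]='l' != s[-1]='p' -> False
= False


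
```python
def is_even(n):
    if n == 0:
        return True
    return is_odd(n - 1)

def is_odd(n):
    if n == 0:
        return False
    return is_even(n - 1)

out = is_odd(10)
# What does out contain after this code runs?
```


is_odd(10)
= is_even(9)
= is_odd(8)
= is_even(7)
= is_odd(6)
= is_even(5)
= is_odd(4)
= is_even(3)
= is_odd(2)
= is_even(1)
= is_odd(0)
n == 0: return False
= False


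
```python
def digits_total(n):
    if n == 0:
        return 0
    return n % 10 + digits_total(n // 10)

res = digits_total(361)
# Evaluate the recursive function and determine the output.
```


digits_total(361)
= 1 + digits_total(36)
= 1 + 6 + digits_total(3)
= 1 + 6 + 3 + digits_total(0)
= 1 + 6 + 3 + 0
= 10


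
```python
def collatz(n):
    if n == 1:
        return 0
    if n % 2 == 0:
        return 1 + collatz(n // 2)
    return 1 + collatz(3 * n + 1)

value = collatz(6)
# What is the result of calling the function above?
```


collatz(6)
6 is even -> collatz(3)
3 is odd -> 3*3+1 = 10 -> collatz(10)
10 is even -> collatz(5)
5 is odd -> 3*5+1 = 16 -> collatz(16)
16 is even -> collatz(8)
8 is even -> collatz(4)
4 is even -> collatz(2)
2 is even -> collatz(1)
Reached 1 after 8 steps
= 8


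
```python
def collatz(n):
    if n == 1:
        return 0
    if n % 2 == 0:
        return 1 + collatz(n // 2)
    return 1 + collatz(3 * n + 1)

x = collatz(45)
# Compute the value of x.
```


collatz(45)
45 is odd -> 3*45+1 = 136 -> collatz(136)
136 is even -> collatz(68)
68 is even -> collatz(34)
34 is even -> collatz(17)
17 is odd -> 3*17+1 = 52 -> collatz(52)
52 is even -> collatz(26)
26 is even -> collatz(13)
13 is odd -> 3*13+1 = 40 -> collatz(40)
40 is even -> collatz(20)
20 is even -> collatz(10)
10 is even -> collatz(5)
5 is odd -> 3*5+1 = 16 -> collatz(16)
16 is even -> collatz(8)
8 is even -> collatz(4)
4 is even -> collatz(2)
2 is even -> collatz(1)
Reached 1 after 16 steps
= 16


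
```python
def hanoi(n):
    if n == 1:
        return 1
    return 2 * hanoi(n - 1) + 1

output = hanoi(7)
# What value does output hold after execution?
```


hanoi(7)
= 2 * hanoi(6) + 1
= 2 * (2 * hanoi(5) + 1) + 1
= 2 * (2 * (2 * hanoi(4) + 1) + 1) + 1
= 2 * (2 * (2 * (2 * hanoi(3) + 1) + 1) + 1) + 1
= 2 * (2 * (2 * (2 * (2 * hanoi(2) + 1) + 1) + 1) + 1) + 1
= 2 * (2 * (2 * (2 * (2 * (2 * hanoi(1) + 1) + 1) + 1) + 1) + 1) + 1
Now compute bottom-up:
hanoi(1) = 1
hanoi(2) = 2 * 1 + 1 = 3
hanoi(3) = 2 * 3 + 1 = 7
hanoi(4) = 2 * 7 + 1 = 15
hanoi(5) = 2 * 15 + 1 = 31
hanoi(6) = 2 * 31 + 1 = 63
hanoi(7) = 2 * 63 + 1 = 127
= 127


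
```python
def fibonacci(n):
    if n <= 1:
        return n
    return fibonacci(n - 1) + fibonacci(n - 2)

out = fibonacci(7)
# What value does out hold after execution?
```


fibonacci(7)
= fibonacci(6) + fibonacci(5)
= (fibonacci(5) + fibonacci(4)) + fibonacci(5)
Computing bottom-up: fibonacci(0)=0, fibonacci(1)=1, fibonacci(2)=1, fibonacci(3)=2, fibonacci(4)=3, fibonacci(5)=5, fibonacci(6)=8, fibonacci(7)=13
= 13


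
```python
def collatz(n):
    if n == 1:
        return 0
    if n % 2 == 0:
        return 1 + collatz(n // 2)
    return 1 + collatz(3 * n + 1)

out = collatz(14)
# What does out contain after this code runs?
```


collatz(14)
14 is even -> collatz(7)
7 is odd -> 3*7+1 = 22 -> collatz(22)
22 is even -> collatz(11)
11 is odd -> 3*11+1 = 34 -> collatz(34)
34 is even -> collatz(17)
17 is odd -> 3*17+1 = 52 -> collatz(52)
52 is even -> collatz(26)
26 is even -> collatz(13)
13 is odd -> 3*13+1 = 40 -> collatz(40)
40 is even -> collatz(20)
20 is even -> collatz(10)
10 is even -> collatz(5)
5 is odd -> 3*5+1 = 16 -> collatz(16)
16 is even -> collatz(8)
8 is even -> collatz(4)
4 is even -> collatz(2)
2 is even -> collatz(1)
Reached 1 after 17 steps
= 17


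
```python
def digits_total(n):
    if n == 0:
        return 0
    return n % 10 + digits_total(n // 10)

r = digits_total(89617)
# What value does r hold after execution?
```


digits_total(89617)
= 7 + digits_total(8961)
= 7 + 1 + digits_total(896)
= 7 + 1 + 6 + digits_total(89)
= 7 + 1 + 6 + 9 + digits_total(8)
= 7 + 1 + 6 + 9 + 8 + digits_total(0)
= 7 + 1 + 6 + 9 + 8 + 0
= 31


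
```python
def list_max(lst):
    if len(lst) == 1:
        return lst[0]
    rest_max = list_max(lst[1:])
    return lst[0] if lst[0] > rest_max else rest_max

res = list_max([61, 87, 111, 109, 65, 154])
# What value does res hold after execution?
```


list_max([61, 87, 111, 109, 65, 154])
= compare 61 with list_max([87, 111, 109, 65, 154])
= compare 87 with list_max([111, 109, 65, 154])
= compare 111 with list_max([109, 65, 154])
= compare 109 with list_max([65, 154])
= compare 65 with list_max([154])
Base: list_max([154]) = 154
compare 65 with 154: max = 154
compare 109 with 154: max = 154
compare 111 with 154: max = 154
compare 87 with 154: max = 154
compare 61 with 154: max = 154
= 154


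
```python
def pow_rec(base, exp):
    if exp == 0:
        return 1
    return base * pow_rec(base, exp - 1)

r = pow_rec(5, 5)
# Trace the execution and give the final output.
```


pow_rec(5, 5)
= 5 * pow_rec(5, 4)
= 5 * 5 * pow_rec(5, 3)
= 5 * 5 * 5 * pow_rec(5, 2)
= 5 * 5 * 5 * 5 * pow_rec(5, 1)
= 5 * 5 * 5 * 5 * 5 * pow_rec(5, 0)
= 5 * 5 * 5 * 5 * 5 * 1
= 3125


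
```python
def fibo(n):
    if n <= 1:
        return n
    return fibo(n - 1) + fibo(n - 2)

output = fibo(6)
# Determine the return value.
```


fibo(6)
= fibo(5) + fibo(4)
= (fibo(4) + fibo(3)) + fibo(4)
Computing bottom-up: fibo(0)=0, fibo(1)=1, fibo(2)=1, fibo(3)=2, fibo(4)=3, fibo(5)=5, fibo(6)=8
= 8


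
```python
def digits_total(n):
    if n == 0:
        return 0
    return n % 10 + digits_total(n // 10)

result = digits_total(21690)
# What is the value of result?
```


digits_total(21690)
= 0 + digits_total(2169)
= 0 + 9 + digits_total(216)
= 0 + 9 + 6 + digits_total(21)
= 0 + 9 + 6 + 1 + digits_total(2)
= 0 + 9 + 6 + 1 + 2 + digits_total(0)
= 0 + 9 + 6 + 1 + 2 + 0
= 18


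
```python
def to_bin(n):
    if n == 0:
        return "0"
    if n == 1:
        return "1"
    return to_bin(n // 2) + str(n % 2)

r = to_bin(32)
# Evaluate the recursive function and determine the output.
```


to_bin(32)
= to_bin(16) + "0"
= to_bin(8) + "0" + "0"
= to_bin(4) + "0" + "0" + "0"
= to_bin(2) + "0" + "0" + "0" + "0"
= to_bin(1) + "0" + "0" + "0" + "0" + "0"
= "1" + "0" + "0" + "0" + "0" + "0"
= "100000"


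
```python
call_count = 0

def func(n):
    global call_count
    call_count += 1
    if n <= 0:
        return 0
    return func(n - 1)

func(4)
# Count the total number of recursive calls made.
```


func(4) calls func(3) calls ... calls func(0)
Total calls: 4 + 1 (for base case) = 5


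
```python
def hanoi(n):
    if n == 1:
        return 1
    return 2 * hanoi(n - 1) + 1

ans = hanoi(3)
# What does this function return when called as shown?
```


hanoi(3)
= 2 * hanoi(2) + 1
= 2 * (2 * hanoi(1) + 1) + 1
Now compute bottom-up:
hanoi(1) = 1
hanoi(2) = 2 * 1 + 1 = 3
hanoi(3) = 2 * 3 + 1 = 7
= 7


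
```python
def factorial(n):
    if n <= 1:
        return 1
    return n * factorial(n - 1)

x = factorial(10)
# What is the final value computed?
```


factorial(10)
= 10 * factorial(9)
= 10 * 9 * factorial(8)
= 10 * 9 * 8 * factorial(7)
= 10 * 9 * 8 * 7 * factorial(6)
= 10 * 9 * 8 * 7 * 6 * factorial(5)
= 10 * 9 * 8 * 7 * 6 * 5 * factorial(4)
= 10 * 9 * 8 * 7 * 6 * 5 * 4 * factorial(3)
= 10 * 9 * 8 * 7 * 6 * 5 * 4 * 3 * factorial(2)
= 10 * 9 * 8 * 7 * 6 * 5 * 4 * 3 * 2 * factorial(1)
= 10 * 9 * 8 * 7 * 6 * 5 * 4 * 3 * 2 * 1
= 3628800


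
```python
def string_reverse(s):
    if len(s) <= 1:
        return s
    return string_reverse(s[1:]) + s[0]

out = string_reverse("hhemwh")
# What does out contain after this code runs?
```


string_reverse("hhemwh")
= string_reverse("hemwh") + "h"
= string_reverse("emwh") + "h" + "h"
= string_reverse("mwh") + "e" + "h" + "h"
= string_reverse("wh") + "m" + "e" + "h" + "h"
= string_reverse("h") + "w" + "m" + "e" + "h" + "h"
= "h" + "w" + "m" + "e" + "h" + "h"
= "hwmehh"


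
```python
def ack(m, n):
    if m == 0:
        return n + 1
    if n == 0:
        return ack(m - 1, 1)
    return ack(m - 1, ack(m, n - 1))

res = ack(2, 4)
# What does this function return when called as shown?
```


ack(2, 4)
= ack(1, ack(2, 3))
First compute ack(2, 3) = 9
= ack(1, 9)
= 11


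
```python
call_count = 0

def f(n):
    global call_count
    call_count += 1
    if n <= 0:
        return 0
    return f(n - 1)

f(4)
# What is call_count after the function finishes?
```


f(4) calls f(3) calls ... calls f(0)
Total calls: 4 + 1 (for base case) = 5


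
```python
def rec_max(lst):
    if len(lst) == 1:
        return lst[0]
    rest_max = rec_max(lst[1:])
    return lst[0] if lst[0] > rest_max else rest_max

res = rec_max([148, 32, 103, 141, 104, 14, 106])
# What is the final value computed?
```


rec_max([148, 32, 103, 141, 104, 14, 106])
= compare 148 with rec_max([32, 103, 141, 104, 14, 106])
= compare 32 with rec_max([103, 141, 104, 14, 106])
= compare 103 with rec_max([141, 104, 14, 106])
= compare 141 with rec_max([104, 14, 106])
= compare 104 with rec_max([14, 106])
= compare 14 with rec_max([106])
Base: rec_max([106]) = 106
compare 14 with 106: max = 106
compare 104 with 106: max = 106
compare 141 with 106: max = 141
compare 103 with 141: max = 141
compare 32 with 141: max = 141
compare 148 with 141: max = 148
= 148


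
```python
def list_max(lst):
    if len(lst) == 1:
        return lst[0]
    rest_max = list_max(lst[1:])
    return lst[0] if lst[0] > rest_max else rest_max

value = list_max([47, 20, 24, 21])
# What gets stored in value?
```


list_max([47, 20, 24, 21])
= compare 47 with list_max([20, 24, 21])
= compare 20 with list_max([24, 21])
= compare 24 with list_max([21])
Base: list_max([21]) = 21
compare 24 with 21: max = 24
compare 20 with 24: max = 24
compare 47 with 24: max = 47
= 47


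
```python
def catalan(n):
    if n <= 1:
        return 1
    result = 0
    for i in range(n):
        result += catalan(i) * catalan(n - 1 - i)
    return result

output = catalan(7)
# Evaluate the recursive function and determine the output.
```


catalan(7)
= sum of catalan(i) * catalan(7-1-i) for i in 0..6
First compute sub-values bottom-up:
  catalan(0) = 1, catalan(1) = 1
  catalan(2) = 1*1 + 1*1 = 2
  catalan(3) = 1*2 + 1*1 + 2*1 = 5
  catalan(4) = 1*5 + 1*2 + 2*1 + 5*1 = 14
  catalan(5) = 1*14 + 1*5 + 2*2 + 5*1 + 14*1 = 42
  catalan(6) = 1*42 + 1*14 + 2*5 + 5*2 + 14*1 + 42*1 = 132
Now catalan(7):
  catalan(0)*catalan(6) = 1*132 = 132
  catalan(1)*catalan(5) = 1*42 = 42
  catalan(2)*catalan(4) = 2*14 = 28
  catalan(3)*catalan(3) = 5*5 = 25
  catalan(4)*catalan(2) = 14*2 = 28
  catalan(5)*catalan(1) = 42*1 = 42
  catalan(6)*catalan(0) = 132*1 = 132
= 132 + 42 + 28 + 25 + 28 + 42 + 132
= 429


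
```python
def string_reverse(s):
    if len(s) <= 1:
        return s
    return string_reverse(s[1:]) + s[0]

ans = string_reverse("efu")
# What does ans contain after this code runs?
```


string_reverse("efu")
= string_reverse("fu") + "e"
= string_reverse("u") + "f" + "e"
= "u" + "f" + "e"
= "ufe"


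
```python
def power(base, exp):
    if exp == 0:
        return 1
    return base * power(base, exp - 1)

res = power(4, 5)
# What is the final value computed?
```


power(4, 5)
= 4 * power(4, 4)
= 4 * 4 * power(4, 3)
= 4 * 4 * 4 * power(4, 2)
= 4 * 4 * 4 * 4 * power(4, 1)
= 4 * 4 * 4 * 4 * 4 * power(4, 0)
= 4 * 4 * 4 * 4 * 4 * 1
= 1024


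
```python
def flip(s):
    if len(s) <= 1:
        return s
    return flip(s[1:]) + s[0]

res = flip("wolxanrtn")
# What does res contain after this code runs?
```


flip("wolxanrtn")
= flip("olxanrtn") + "w"
= flip("lxanrtn") + "o" + "w"
= flip("xanrtn") + "l" + "o" + "w"
= flip("anrtn") + "x" + "l" + "o" + "w"
= flip("nrtn") + "a" + "x" + "l" + "o" + "w"
= flip("rtn") + "n" + "a" + "x" + "l" + "o" + "w"
= flip("tn") + "r" + "n" + "a" + "x" + "l" + "o" + "w"
= flip("n") + "t" + "r" + "n" + "a" + "x" + "l" + "o" + "w"
= "n" + "t" + "r" + "n" + "a" + "x" + "l" + "o" + "w"
= "ntrnaxlow"


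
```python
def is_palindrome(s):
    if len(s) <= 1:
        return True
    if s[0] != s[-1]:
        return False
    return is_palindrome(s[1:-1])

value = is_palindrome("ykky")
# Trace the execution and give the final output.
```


is_palindrome("ykky")
"ykky": s[0]='y' == s[-1]='y' -> is_palindrome("kk")
"kk": s[0]='k' == s[-1]='k' -> is_palindrome("")
"": len <= 1 -> True
= True


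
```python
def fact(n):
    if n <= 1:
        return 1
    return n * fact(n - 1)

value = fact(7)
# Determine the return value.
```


fact(7)
= 7 * fact(6)
= 7 * 6 * fact(5)
= 7 * 6 * 5 * fact(4)
= 7 * 6 * 5 * 4 * fact(3)
= 7 * 6 * 5 * 4 * 3 * fact(2)
= 7 * 6 * 5 * 4 * 3 * 2 * fact(1)
= 7 * 6 * 5 * 4 * 3 * 2 * 1
= 5040


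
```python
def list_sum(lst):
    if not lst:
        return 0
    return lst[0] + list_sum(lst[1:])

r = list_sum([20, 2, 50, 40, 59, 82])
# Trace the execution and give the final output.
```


list_sum([20, 2, 50, 40, 59, 82])
= 20 + list_sum([2, 50, 40, 59, 82])
= 20 + 2 + list_sum([50, 40, 59, 82])
= 20 + 2 + 50 + list_sum([40, 59, 82])
= 20 + 2 + 50 + 40 + list_sum([59, 82])
= 20 + 2 + 50 + 40 + 59 + list_sum([82])
= 20 + 2 + 50 + 40 + 59 + 82 + list_sum([])
= 20 + 2 + 50 + 40 + 59 + 82 + 0
= 253


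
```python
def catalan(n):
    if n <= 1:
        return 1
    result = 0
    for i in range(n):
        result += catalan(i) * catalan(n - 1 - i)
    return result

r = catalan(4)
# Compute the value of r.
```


catalan(4)
= sum of catalan(i) * catalan(4-1-i) for i in 0..3
First compute sub-values bottom-up:
  catalan(0) = 1, catalan(1) = 1
  catalan(2) = 1*1 + 1*1 = 2
  catalan(3) = 1*2 + 1*1 + 2*1 = 5
Now catalan(4):
  catalan(0)*catalan(3) = 1*5 = 5
  catalan(1)*catalan(2) = 1*2 = 2
  catalan(2)*catalan(1) = 2*1 = 2
  catalan(3)*catalan(0) = 5*1 = 5
= 5 + 2 + 2 + 5
= 14


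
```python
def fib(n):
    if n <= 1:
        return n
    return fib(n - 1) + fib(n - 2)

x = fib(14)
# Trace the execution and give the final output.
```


fib(14)
= fib(13) + fib(12)
= (fib(12) + fib(11)) + fib(12)
Computing bottom-up: fib(0)=0, fib(1)=1, fib(2)=1, fib(3)=2, fib(4)=3, fib(5)=5, fib(6)=8, fib(7)=13, fib(8)=21, fib(9)=34, fib(10)=55, fib(11)=89, fib(12)=144, fib(13)=233, fib(14)=377
= 377


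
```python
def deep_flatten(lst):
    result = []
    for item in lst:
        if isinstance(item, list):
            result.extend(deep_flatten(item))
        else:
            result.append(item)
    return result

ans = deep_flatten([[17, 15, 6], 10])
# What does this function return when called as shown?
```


deep_flatten([[17, 15, 6], 10])
Processing each element:
  [17, 15, 6] is a list -> deep_flatten recursively -> [17, 15, 6]
  10 is not a list -> append 10
= [17, 15, 6, 10]


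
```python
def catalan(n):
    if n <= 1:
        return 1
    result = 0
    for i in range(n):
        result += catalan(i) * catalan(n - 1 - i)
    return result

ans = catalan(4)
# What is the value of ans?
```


catalan(4)
= sum of catalan(i) * catalan(4-1-i) for i in 0..3
First compute sub-values bottom-up:
  catalan(0) = 1, catalan(1) = 1
  catalan(2) = 1*1 + 1*1 = 2
  catalan(3) = 1*2 + 1*1 + 2*1 = 5
Now catalan(4):
  catalan(0)*catalan(3) = 1*5 = 5
  catalan(1)*catalan(2) = 1*2 = 2
  catalan(2)*catalan(1) = 2*1 = 2
  catalan(3)*catalan(0) = 5*1 = 5
= 5 + 2 + 2 + 5
= 14


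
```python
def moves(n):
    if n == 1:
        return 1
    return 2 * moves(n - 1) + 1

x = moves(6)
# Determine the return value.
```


moves(6)
= 2 * moves(5) + 1
= 2 * (2 * moves(4) + 1) + 1
= 2 * (2 * (2 * moves(3) + 1) + 1) + 1
= 2 * (2 * (2 * (2 * moves(2) + 1) + 1) + 1) + 1
= 2 * (2 * (2 * (2 * (2 * moves(1) + 1) + 1) + 1) + 1) + 1
Now compute bottom-up:
moves(1) = 1
moves(2) = 2 * 1 + 1 = 3
moves(3) = 2 * 3 + 1 = 7
moves(4) = 2 * 7 + 1 = 15
moves(5) = 2 * 15 + 1 = 31
moves(6) = 2 * 31 + 1 = 63
= 63


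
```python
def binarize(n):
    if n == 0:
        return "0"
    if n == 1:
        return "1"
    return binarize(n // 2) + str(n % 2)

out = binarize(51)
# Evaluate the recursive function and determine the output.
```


binarize(51)
= binarize(25) + "1"
= binarize(12) + "1" + "1"
= binarize(6) + "0" + "1" + "1"
= binarize(3) + "0" + "0" + "1" + "1"
= binarize(1) + "1" + "0" + "0" + "1" + "1"
= "1" + "1" + "0" + "0" + "1" + "1"
= "110011"


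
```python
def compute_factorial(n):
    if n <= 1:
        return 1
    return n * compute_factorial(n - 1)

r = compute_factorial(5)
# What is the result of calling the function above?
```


compute_factorial(5)
= 5 * compute_factorial(4)
= 5 * 4 * compute_factorial(3)
= 5 * 4 * 3 * compute_factorial(2)
= 5 * 4 * 3 * 2 * compute_factorial(1)
= 5 * 4 * 3 * 2 * 1
= 120


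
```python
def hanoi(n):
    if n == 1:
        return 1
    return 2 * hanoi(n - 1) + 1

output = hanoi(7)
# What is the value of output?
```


hanoi(7)
= 2 * hanoi(6) + 1
= 2 * (2 * hanoi(5) + 1) + 1
= 2 * (2 * (2 * hanoi(4) + 1) + 1) + 1
= 2 * (2 * (2 * (2 * hanoi(3) + 1) + 1) + 1) + 1
= 2 * (2 * (2 * (2 * (2 * hanoi(2) + 1) + 1) + 1) + 1) + 1
= 2 * (2 * (2 * (2 * (2 * (2 * hanoi(1) + 1) + 1) + 1) + 1) + 1) + 1
Now compute bottom-up:
hanoi(1) = 1
hanoi(2) = 2 * 1 + 1 = 3
hanoi(3) = 2 * 3 + 1 = 7
hanoi(4) = 2 * 7 + 1 = 15
hanoi(5) = 2 * 15 + 1 = 31
hanoi(6) = 2 * 31 + 1 = 63
hanoi(7) = 2 * 63 + 1 = 127
= 127


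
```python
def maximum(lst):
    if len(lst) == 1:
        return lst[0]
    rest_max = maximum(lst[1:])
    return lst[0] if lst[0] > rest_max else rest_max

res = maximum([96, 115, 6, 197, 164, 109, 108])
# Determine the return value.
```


maximum([96, 115, 6, 197, 164, 109, 108])
= compare 96 with maximum([115, 6, 197, 164, 109, 108])
= compare 115 with maximum([6, 197, 164, 109, 108])
= compare 6 with maximum([197, 164, 109, 108])
= compare 197 with maximum([164, 109, 108])
= compare 164 with maximum([109, 108])
= compare 109 with maximum([108])
Base: maximum([108]) = 108
compare 109 with 108: max = 109
compare 164 with 109: max = 164
compare 197 with 164: max = 197
compare 6 with 197: max = 197
compare 115 with 197: max = 197
compare 96 with 197: max = 197
= 197


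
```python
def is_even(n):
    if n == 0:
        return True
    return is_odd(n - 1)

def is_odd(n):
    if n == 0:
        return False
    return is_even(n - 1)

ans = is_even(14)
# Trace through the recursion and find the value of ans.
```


is_even(14)
= is_odd(13)
= is_even(12)
= is_odd(11)
= is_even(10)
= is_odd(9)
= is_even(8)
= is_odd(7)
= is_even(6)
= is_odd(5)
= is_even(4)
= is_odd(3)
= is_even(2)
= is_odd(1)
= is_even(0)
n == 0: return True
= True


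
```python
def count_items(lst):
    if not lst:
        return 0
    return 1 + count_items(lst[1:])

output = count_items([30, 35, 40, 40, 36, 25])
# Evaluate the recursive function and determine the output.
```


count_items([30, 35, 40, 40, 36, 25])
= 1 + count_items([35, 40, 40, 36, 25])
= 1 + 1 + count_items([40, 40, 36, 25])
= 1 + 1 + 1 + count_items([40, 36, 25])
= 1 + 1 + 1 + 1 + count_items([36, 25])
= 1 + 1 + 1 + 1 + 1 + count_items([25])
= 1 + 1 + 1 + 1 + 1 + 1 + count_items([])
= 1 + 1 + 1 + 1 + 1 + 1 + 0
= 6


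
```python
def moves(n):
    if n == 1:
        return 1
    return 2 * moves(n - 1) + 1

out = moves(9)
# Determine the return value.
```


moves(9)
= 2 * moves(8) + 1
= 2 * (2 * moves(7) + 1) + 1
= 2 * (2 * (2 * moves(6) + 1) + 1) + 1
= 2 * (2 * (2 * (2 * moves(5) + 1) + 1) + 1) + 1
= 2 * (2 * (2 * (2 * (2 * moves(4) + 1) + 1) + 1) + 1) + 1
= 2 * (2 * (2 * (2 * (2 * (2 * moves(3) + 1) + 1) + 1) + 1) + 1) + 1
= 2 * (2 * (2 * (2 * (2 * (2 * (2 * moves(2) + 1) + 1) + 1) + 1) + 1) + 1) + 1
= 2 * (2 * (2 * (2 * (2 * (2 * (2 * (2 * moves(1) + 1) + 1) + 1) + 1) + 1) + 1) + 1) + 1
Now compute bottom-up:
moves(1) = 1
moves(2) = 2 * 1 + 1 = 3
moves(3) = 2 * 3 + 1 = 7
moves(4) = 2 * 7 + 1 = 15
moves(5) = 2 * 15 + 1 = 31
moves(6) = 2 * 31 + 1 = 63
moves(7) = 2 * 63 + 1 = 127
moves(8) = 2 * 127 + 1 = 255
moves(9) = 2 * 255 + 1 = 511
= 511


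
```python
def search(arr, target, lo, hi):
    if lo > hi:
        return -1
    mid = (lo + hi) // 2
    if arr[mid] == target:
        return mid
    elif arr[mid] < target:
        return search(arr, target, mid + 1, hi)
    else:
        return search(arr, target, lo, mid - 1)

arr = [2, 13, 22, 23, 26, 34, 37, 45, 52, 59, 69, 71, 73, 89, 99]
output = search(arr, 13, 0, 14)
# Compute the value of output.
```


search(arr, 13, 0, 14)
lo=0, hi=14, mid=7, arr[mid]=45
45 > 13, search left half
lo=0, hi=6, mid=3, arr[mid]=23
23 > 13, search left half
lo=0, hi=2, mid=1, arr[mid]=13
arr[1] == 13, found at index 1
= 1


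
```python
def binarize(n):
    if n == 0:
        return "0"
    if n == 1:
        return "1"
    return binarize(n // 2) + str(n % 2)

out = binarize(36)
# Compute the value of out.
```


binarize(36)
= binarize(18) + "0"
= binarize(9) + "0" + "0"
= binarize(4) + "1" + "0" + "0"
= binarize(2) + "0" + "1" + "0" + "0"
= binarize(1) + "0" + "0" + "1" + "0" + "0"
= "1" + "0" + "0" + "1" + "0" + "0"
= "100100"


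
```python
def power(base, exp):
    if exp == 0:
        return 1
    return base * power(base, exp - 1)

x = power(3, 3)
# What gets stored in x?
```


power(3, 3)
= 3 * power(3, 2)
= 3 * 3 * power(3, 1)
= 3 * 3 * 3 * power(3, 0)
= 3 * 3 * 3 * 1
= 27


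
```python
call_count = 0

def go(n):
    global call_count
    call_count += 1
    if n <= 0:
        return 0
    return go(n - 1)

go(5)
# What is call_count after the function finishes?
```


go(5) calls go(4) calls ... calls go(0)
Total calls: 5 + 1 (for base case) = 6


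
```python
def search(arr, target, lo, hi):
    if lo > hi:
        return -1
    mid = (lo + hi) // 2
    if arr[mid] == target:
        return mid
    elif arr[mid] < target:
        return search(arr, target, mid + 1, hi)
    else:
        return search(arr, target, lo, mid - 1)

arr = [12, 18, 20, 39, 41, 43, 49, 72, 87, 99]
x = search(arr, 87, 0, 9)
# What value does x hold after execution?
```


search(arr, 87, 0, 9)
lo=0, hi=9, mid=4, arr[mid]=41
41 < 87, search right half
lo=5, hi=9, mid=7, arr[mid]=72
72 < 87, search right half
lo=8, hi=9, mid=8, arr[mid]=87
arr[8] == 87, found at index 8
= 8


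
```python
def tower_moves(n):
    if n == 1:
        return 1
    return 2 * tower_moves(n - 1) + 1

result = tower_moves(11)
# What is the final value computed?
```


tower_moves(11)
= 2 * tower_moves(10) + 1
= 2 * (2 * tower_moves(9) + 1) + 1
= 2 * (2 * (2 * tower_moves(8) + 1) + 1) + 1
= 2 * (2 * (2 * (2 * tower_moves(7) + 1) + 1) + 1) + 1
= 2 * (2 * (2 * (2 * (2 * tower_moves(6) + 1) + 1) + 1) + 1) + 1
= 2 * (2 * (2 * (2 * (2 * (2 * tower_moves(5) + 1) + 1) + 1) + 1) + 1) + 1
= 2 * (2 * (2 * (2 * (2 * (2 * (2 * tower_moves(4) + 1) + 1) + 1) + 1) + 1) + 1) + 1
= 2 * (2 * (2 * (2 * (2 * (2 * (2 * (2 * tower_moves(3) + 1) + 1) + 1) + 1) + 1) + 1) + 1) + 1
= 2 * (2 * (2 * (2 * (2 * (2 * (2 * (2 * (2 * tower_moves(2) + 1) + 1) + 1) + 1) + 1) + 1) + 1) + 1) + 1
= 2 * (2 * (2 * (2 * (2 * (2 * (2 * (2 * (2 * (2 * tower_moves(1) + 1) + 1) + 1) + 1) + 1) + 1) + 1) + 1) + 1) + 1
Now compute bottom-up:
tower_moves(1) = 1
tower_moves(2) = 2 * 1 + 1 = 3
tower_moves(3) = 2 * 3 + 1 = 7
tower_moves(4) = 2 * 7 + 1 = 15
tower_moves(5) = 2 * 15 + 1 = 31
tower_moves(6) = 2 * 31 + 1 = 63
tower_moves(7) = 2 * 63 + 1 = 127
tower_moves(8) = 2 * 127 + 1 = 255
tower_moves(9) = 2 * 255 + 1 = 511
tower_moves(10) = 2 * 511 + 1 = 1023
tower_moves(11) = 2 * 1023 + 1 = 2047
= 2047


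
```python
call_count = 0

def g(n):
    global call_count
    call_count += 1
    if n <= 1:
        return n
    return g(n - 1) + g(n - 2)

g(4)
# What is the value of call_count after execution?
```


g(4) calls g(3) and g(2); each non-base call branches into two more.
Let C(k) = total number of calls made by g(k), including the call to g(k) itself.
Base cases: C(0) = 1, C(1) = 1
Recurrence: C(k) = 1 + C(k-1) + C(k-2)
  C(2) = 1 + C(1) + C(0) = 1 + 1 + 1 = 3
  C(3) = 1 + C(2) + C(1) = 1 + 3 + 1 = 5
  C(4) = 1 + C(3) + C(2) = 1 + 5 + 3 = 9
Total calls = C(4) = 9


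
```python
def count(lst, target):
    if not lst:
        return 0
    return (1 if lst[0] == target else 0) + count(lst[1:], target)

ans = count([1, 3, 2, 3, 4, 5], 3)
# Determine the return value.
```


count([1, 3, 2, 3, 4, 5], 3)
lst[0]=1 != 3: 0 + count([3, 2, 3, 4, 5], 3)
lst[0]=3 == 3: 1 + count([2, 3, 4, 5], 3)
lst[0]=2 != 3: 0 + count([3, 4, 5], 3)
lst[0]=3 == 3: 1 + count([4, 5], 3)
lst[0]=4 != 3: 0 + count([5], 3)
lst[0]=5 != 3: 0 + count([], 3)
= 2


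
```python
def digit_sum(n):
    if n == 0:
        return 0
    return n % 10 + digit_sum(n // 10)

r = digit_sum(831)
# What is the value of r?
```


digit_sum(831)
= 1 + digit_sum(83)
= 1 + 3 + digit_sum(8)
= 1 + 3 + 8 + digit_sum(0)
= 1 + 3 + 8 + 0
= 12


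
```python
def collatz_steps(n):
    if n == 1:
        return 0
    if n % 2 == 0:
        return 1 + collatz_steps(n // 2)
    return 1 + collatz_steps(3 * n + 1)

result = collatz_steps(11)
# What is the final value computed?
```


collatz_steps(11)
11 is odd -> 3*11+1 = 34 -> collatz_steps(34)
34 is even -> collatz_steps(17)
17 is odd -> 3*17+1 = 52 -> collatz_steps(52)
52 is even -> collatz_steps(26)
26 is even -> collatz_steps(13)
13 is odd -> 3*13+1 = 40 -> collatz_steps(40)
40 is even -> collatz_steps(20)
20 is even -> collatz_steps(10)
10 is even -> collatz_steps(5)
5 is odd -> 3*5+1 = 16 -> collatz_steps(16)
16 is even -> collatz_steps(8)
8 is even -> collatz_steps(4)
4 is even -> collatz_steps(2)
2 is even -> collatz_steps(1)
Reached 1 after 14 steps
= 14


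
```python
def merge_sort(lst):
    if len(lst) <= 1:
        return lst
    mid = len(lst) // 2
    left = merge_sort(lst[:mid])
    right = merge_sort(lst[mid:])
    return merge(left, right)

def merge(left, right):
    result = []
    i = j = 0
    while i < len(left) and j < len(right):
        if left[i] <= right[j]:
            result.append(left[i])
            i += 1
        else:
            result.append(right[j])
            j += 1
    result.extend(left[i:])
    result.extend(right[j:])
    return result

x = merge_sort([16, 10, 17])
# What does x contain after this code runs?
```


merge_sort([16, 10, 17])
Split into [16] and [10, 17]
Left sorted: [16]
Right sorted: [10, 17]
Merge [16] and [10, 17]
= [10, 16, 17]


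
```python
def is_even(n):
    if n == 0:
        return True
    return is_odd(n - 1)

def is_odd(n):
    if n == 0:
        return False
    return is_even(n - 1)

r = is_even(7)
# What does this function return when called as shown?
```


is_even(7)
= is_odd(6)
= is_even(5)
= is_odd(4)
= is_even(3)
= is_odd(2)
= is_even(1)
= is_odd(0)
n == 0: return False
= False


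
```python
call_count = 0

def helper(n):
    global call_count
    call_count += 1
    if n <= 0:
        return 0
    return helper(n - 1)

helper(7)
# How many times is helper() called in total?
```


helper(7) calls helper(6) calls ... calls helper(0)
Total calls: 7 + 1 (for base case) = 8


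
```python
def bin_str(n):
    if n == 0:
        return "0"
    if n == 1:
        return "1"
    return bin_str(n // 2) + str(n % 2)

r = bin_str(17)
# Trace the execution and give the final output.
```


bin_str(17)
= bin_str(8) + "1"
= bin_str(4) + "0" + "1"
= bin_str(2) + "0" + "0" + "1"
= bin_str(1) + "0" + "0" + "0" + "1"
= "1" + "0" + "0" + "0" + "1"
= "10001"


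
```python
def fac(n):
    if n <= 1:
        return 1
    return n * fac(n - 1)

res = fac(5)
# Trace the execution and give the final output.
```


fac(5)
= 5 * fac(4)
= 5 * 4 * fac(3)
= 5 * 4 * 3 * fac(2)
= 5 * 4 * 3 * 2 * fac(1)
= 5 * 4 * 3 * 2 * 1
= 120


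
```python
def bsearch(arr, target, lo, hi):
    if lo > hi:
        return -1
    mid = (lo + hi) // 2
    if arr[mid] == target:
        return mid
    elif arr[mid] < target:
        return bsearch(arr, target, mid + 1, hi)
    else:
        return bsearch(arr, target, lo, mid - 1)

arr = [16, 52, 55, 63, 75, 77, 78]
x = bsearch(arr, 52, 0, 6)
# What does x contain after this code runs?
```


bsearch(arr, 52, 0, 6)
lo=0, hi=6, mid=3, arr[mid]=63
63 > 52, search left half
lo=0, hi=2, mid=1, arr[mid]=52
arr[1] == 52, found at index 1
= 1


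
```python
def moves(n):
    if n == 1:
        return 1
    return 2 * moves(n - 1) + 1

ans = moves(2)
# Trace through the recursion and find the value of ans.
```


moves(2)
= 2 * moves(1) + 1
Now compute bottom-up:
moves(1) = 1
moves(2) = 2 * 1 + 1 = 3
= 3


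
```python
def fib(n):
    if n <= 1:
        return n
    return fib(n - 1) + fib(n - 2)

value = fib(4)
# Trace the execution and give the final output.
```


fib(4)
= fib(3) + fib(2)
= (fib(2) + fib(1)) + fib(2)
Computing bottom-up: fib(0)=0, fib(1)=1, fib(2)=1, fib(3)=2, fib(4)=3
= 3


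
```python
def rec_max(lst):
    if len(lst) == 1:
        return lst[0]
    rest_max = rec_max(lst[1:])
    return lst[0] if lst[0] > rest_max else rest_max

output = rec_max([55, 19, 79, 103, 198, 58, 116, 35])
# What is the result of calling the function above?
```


rec_max([55, 19, 79, 103, 198, 58, 116, 35])
= compare 55 with rec_max([19, 79, 103, 198, 58, 116, 35])
= compare 19 with rec_max([79, 103, 198, 58, 116, 35])
= compare 79 with rec_max([103, 198, 58, 116, 35])
= compare 103 with rec_max([198, 58, 116, 35])
= compare 198 with rec_max([58, 116, 35])
= compare 58 with rec_max([116, 35])
= compare 116 with rec_max([35])
Base: rec_max([35]) = 35
compare 116 with 35: max = 116
compare 58 with 116: max = 116
compare 198 with 116: max = 198
compare 103 with 198: max = 198
compare 79 with 198: max = 198
compare 19 with 198: max = 198
compare 55 with 198: max = 198
= 198


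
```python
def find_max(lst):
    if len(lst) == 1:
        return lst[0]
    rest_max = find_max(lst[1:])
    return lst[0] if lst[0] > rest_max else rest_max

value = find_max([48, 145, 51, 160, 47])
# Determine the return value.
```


find_max([48, 145, 51, 160, 47])
= compare 48 with find_max([145, 51, 160, 47])
= compare 145 with find_max([51, 160, 47])
= compare 51 with find_max([160, 47])
= compare 160 with find_max([47])
Base: find_max([47]) = 47
compare 160 with 47: max = 160
compare 51 with 160: max = 160
compare 145 with 160: max = 160
compare 48 with 160: max = 160
= 160


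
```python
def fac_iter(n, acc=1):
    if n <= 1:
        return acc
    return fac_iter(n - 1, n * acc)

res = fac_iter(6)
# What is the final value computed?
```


fac_iter(6, 1)
= fac_iter(5, 6 * 1) = fac_iter(5, 6)
= fac_iter(4, 5 * 6) = fac_iter(4, 30)
= fac_iter(3, 4 * 30) = fac_iter(3, 120)
= fac_iter(2, 3 * 120) = fac_iter(2, 360)
= fac_iter(1, 2 * 360) = fac_iter(1, 720)
n <= 1, return acc = 720


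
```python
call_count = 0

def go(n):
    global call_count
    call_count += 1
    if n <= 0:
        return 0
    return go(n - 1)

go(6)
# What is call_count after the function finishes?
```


go(6) calls go(5) calls ... calls go(0)
Total calls: 6 + 1 (for base case) = 7


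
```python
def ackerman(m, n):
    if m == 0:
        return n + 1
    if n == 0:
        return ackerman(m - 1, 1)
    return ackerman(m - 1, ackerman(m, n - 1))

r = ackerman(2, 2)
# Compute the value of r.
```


ackerman(2, 2)
= ackerman(1, ackerman(2, 1))
First compute ackerman(2, 1) = 5
= ackerman(1, 5)
= 7


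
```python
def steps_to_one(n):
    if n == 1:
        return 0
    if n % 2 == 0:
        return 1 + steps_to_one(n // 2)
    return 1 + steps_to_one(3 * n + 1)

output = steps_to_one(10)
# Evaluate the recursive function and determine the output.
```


steps_to_one(10)
10 is even -> steps_to_one(5)
5 is odd -> 3*5+1 = 16 -> steps_to_one(16)
16 is even -> steps_to_one(8)
8 is even -> steps_to_one(4)
4 is even -> steps_to_one(2)
2 is even -> steps_to_one(1)
Reached 1 after 6 steps
= 6


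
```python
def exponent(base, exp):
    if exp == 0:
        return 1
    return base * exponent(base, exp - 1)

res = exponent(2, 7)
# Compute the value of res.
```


exponent(2, 7)
= 2 * exponent(2, 6)
= 2 * 2 * exponent(2, 5)
= 2 * 2 * 2 * exponent(2, 4)
= 2 * 2 * 2 * 2 * exponent(2, 3)
= 2 * 2 * 2 * 2 * 2 * exponent(2, 2)
= 2 * 2 * 2 * 2 * 2 * 2 * exponent(2, 1)
= 2 * 2 * 2 * 2 * 2 * 2 * 2 * exponent(2, 0)
= 2 * 2 * 2 * 2 * 2 * 2 * 2 * 1
= 128


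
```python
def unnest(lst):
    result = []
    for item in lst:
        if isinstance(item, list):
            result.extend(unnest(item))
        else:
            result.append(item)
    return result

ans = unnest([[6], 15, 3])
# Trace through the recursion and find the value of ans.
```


unnest([[6], 15, 3])
Processing each element:
  [6] is a list -> unnest recursively -> [6]
  15 is not a list -> append 15
  3 is not a list -> append 3
= [6, 15, 3]


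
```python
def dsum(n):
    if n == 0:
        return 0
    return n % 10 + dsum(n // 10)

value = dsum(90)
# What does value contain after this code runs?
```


dsum(90)
= 0 + dsum(9)
= 0 + 9 + dsum(0)
= 0 + 9 + 0
= 9


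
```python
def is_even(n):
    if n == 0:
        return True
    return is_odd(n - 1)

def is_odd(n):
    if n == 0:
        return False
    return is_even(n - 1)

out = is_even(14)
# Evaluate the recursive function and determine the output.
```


is_even(14)
= is_odd(13)
= is_even(12)
= is_odd(11)
= is_even(10)
= is_odd(9)
= is_even(8)
= is_odd(7)
= is_even(6)
= is_odd(5)
= is_even(4)
= is_odd(3)
= is_even(2)
= is_odd(1)
= is_even(0)
n == 0: return True
= True


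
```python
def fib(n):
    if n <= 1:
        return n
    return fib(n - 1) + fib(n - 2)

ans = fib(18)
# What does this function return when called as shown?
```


fib(18)
= fib(17) + fib(16)
= (fib(16) + fib(15)) + fib(16)
Computing bottom-up: fib(0)=0, fib(1)=1, fib(2)=1, fib(3)=2, fib(4)=3, fib(5)=5, fib(6)=8, fib(7)=13, fib(8)=21, fib(9)=34, fib(10)=55, fib(11)=89, fib(12)=144, fib(13)=233, fib(14)=377, fib(15)=610, fib(16)=987, fib(17)=1597, fib(18)=2584
= 2584


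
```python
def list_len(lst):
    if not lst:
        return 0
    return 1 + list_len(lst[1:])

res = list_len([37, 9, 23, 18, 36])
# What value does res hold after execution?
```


list_len([37, 9, 23, 18, 36])
= 1 + list_len([9, 23, 18, 36])
= 1 + 1 + list_len([23, 18, 36])
= 1 + 1 + 1 + list_len([18, 36])
= 1 + 1 + 1 + 1 + list_len([36])
= 1 + 1 + 1 + 1 + 1 + list_len([])
= 1 + 1 + 1 + 1 + 1 + 0
= 5


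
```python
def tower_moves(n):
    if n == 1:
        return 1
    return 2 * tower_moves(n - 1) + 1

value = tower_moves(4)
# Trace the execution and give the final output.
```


tower_moves(4)
= 2 * tower_moves(3) + 1
= 2 * (2 * tower_moves(2) + 1) + 1
= 2 * (2 * (2 * tower_moves(1) + 1) + 1) + 1
Now compute bottom-up:
tower_moves(1) = 1
tower_moves(2) = 2 * 1 + 1 = 3
tower_moves(3) = 2 * 3 + 1 = 7
tower_moves(4) = 2 * 7 + 1 = 15
= 15


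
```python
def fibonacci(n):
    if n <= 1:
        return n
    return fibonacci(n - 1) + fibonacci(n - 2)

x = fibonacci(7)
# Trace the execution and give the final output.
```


fibonacci(7)
= fibonacci(6) + fibonacci(5)
= (fibonacci(5) + fibonacci(4)) + fibonacci(5)
Computing bottom-up: fibonacci(0)=0, fibonacci(1)=1, fibonacci(2)=1, fibonacci(3)=2, fibonacci(4)=3, fibonacci(5)=5, fibonacci(6)=8, fibonacci(7)=13
= 13


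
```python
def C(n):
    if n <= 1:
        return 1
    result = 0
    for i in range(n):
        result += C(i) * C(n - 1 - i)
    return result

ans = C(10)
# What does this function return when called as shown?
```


C(10)
= sum of C(i) * C(10-1-i) for i in 0..9
First compute sub-values bottom-up:
  C(0) = 1, C(1) = 1
  C(2) = 1*1 + 1*1 = 2
  C(3) = 1*2 + 1*1 + 2*1 = 5
  C(4) = 1*5 + 1*2 + 2*1 + 5*1 = 14
  C(5) = 1*14 + 1*5 + 2*2 + 5*1 + 14*1 = 42
  C(6) = 1*42 + 1*14 + 2*5 + 5*2 + 14*1 + 42*1 = 132
  C(7) = 1*132 + 1*42 + 2*14 + 5*5 + 14*2 + 42*1 + 132*1 = 429
  C(8) = 1*429 + 1*132 + 2*42 + 5*14 + 14*5 + 42*2 + 132*1 + 429*1 = 1430
  C(9) = 1*1430 + 1*429 + 2*132 + 5*42 + 14*14 + 42*5 + 132*2 + 429*1 + 1430*1 = 4862
Now C(10):
  C(0)*C(9) = 1*4862 = 4862
  C(1)*C(8) = 1*1430 = 1430
  C(2)*C(7) = 2*429 = 858
  C(3)*C(6) = 5*132 = 660
  C(4)*C(5) = 14*42 = 588
  C(5)*C(4) = 42*14 = 588
  C(6)*C(3) = 132*5 = 660
  C(7)*C(2) = 429*2 = 858
  C(8)*C(1) = 1430*1 = 1430
  C(9)*C(0) = 4862*1 = 4862
= 4862 + 1430 + 858 + 660 + 588 + 588 + 660 + 858 + 1430 + 4862
= 16796


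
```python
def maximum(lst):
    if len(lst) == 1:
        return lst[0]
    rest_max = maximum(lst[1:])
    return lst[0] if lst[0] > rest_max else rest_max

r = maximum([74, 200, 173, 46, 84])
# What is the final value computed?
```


maximum([74, 200, 173, 46, 84])
= compare 74 with maximum([200, 173, 46, 84])
= compare 200 with maximum([173, 46, 84])
= compare 173 with maximum([46, 84])
= compare 46 with maximum([84])
Base: maximum([84]) = 84
compare 46 with 84: max = 84
compare 173 with 84: max = 173
compare 200 with 173: max = 200
compare 74 with 200: max = 200
= 200


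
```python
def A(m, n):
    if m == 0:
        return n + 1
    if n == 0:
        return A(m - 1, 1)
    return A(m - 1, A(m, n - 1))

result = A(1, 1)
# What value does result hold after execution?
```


A(1, 1)
= A(0, A(1, 0))
First compute A(1, 0) = 2
= A(0, 2)
= 3


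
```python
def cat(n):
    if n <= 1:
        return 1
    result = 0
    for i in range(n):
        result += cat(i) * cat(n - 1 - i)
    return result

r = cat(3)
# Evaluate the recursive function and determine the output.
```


cat(3)
= sum of cat(i) * cat(3-1-i) for i in 0..2
First compute sub-values bottom-up:
  cat(0) = 1, cat(1) = 1
  cat(2) = 1*1 + 1*1 = 2
Now cat(3):
  cat(0)*cat(2) = 1*2 = 2
  cat(1)*cat(1) = 1*1 = 1
  cat(2)*cat(0) = 2*1 = 2
= 2 + 1 + 2
= 5


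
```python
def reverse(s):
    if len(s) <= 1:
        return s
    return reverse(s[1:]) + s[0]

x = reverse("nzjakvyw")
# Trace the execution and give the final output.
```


reverse("nzjakvyw")
= reverse("zjakvyw") + "n"
= reverse("jakvyw") + "z" + "n"
= reverse("akvyw") + "j" + "z" + "n"
= reverse("kvyw") + "a" + "j" + "z" + "n"
= reverse("vyw") + "k" + "a" + "j" + "z" + "n"
= reverse("yw") + "v" + "k" + "a" + "j" + "z" + "n"
= reverse("w") + "y" + "v" + "k" + "a" + "j" + "z" + "n"
= "w" + "y" + "v" + "k" + "a" + "j" + "z" + "n"
= "wyvkajzn"


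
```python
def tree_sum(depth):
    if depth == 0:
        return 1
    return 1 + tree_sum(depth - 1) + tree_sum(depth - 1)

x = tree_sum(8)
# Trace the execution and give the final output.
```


tree_sum(8)
= 1 + tree_sum(7) + tree_sum(7)
= 1 + 2 * tree_sum(7)
tree_sum(k) = 2^(k+1) - 1
tree_sum(0) = 1
tree_sum(1) = 3
tree_sum(2) = 7
tree_sum(3) = 15
tree_sum(4) = 31
tree_sum(8) = 2^9 - 1 = 511


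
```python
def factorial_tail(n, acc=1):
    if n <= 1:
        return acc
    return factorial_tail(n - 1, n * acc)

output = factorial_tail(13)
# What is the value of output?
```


factorial_tail(13, 1)
= factorial_tail(12, 13 * 1) = factorial_tail(12, 13)
= factorial_tail(11, 12 * 13) = factorial_tail(11, 156)
= factorial_tail(10, 11 * 156) = factorial_tail(10, 1716)
= factorial_tail(9, 10 * 1716) = factorial_tail(9, 17160)
= factorial_tail(8, 9 * 17160) = factorial_tail(8, 154440)
= factorial_tail(7, 8 * 154440) = factorial_tail(7, 1235520)
= factorial_tail(6, 7 * 1235520) = factorial_tail(6, 8648640)
= factorial_tail(5, 6 * 8648640) = factorial_tail(5, 51891840)
= factorial_tail(4, 5 * 51891840) = factorial_tail(4, 259459200)
= factorial_tail(3, 4 * 259459200) = factorial_tail(3, 1037836800)
= factorial_tail(2, 3 * 1037836800) = factorial_tail(2, 3113510400)
= factorial_tail(1, 2 * 3113510400) = factorial_tail(1, 6227020800)
n <= 1, return acc = 6227020800
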